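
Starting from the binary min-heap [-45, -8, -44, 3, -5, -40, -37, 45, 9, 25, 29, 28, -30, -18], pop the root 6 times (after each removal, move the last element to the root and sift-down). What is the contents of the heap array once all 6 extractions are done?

[-8, -5, 25, 3, 9, 28, 29, 45]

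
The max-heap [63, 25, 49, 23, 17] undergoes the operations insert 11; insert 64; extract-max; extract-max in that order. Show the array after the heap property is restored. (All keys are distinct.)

insert 11:
  append 11 at index 5 → [63, 25, 49, 23, 17, 11] (no swap needed)
insert 64:
  append 64 at index 6 → [63, 25, 49, 23, 17, 11, 64]
  64 > parent 49 at index 2, swap → [63, 25, 64, 23, 17, 11, 49]
  64 > parent 63 at index 0, swap → [64, 25, 63, 23, 17, 11, 49]
extract-max → returns 64:
  remove root 64; move last element 49 to root → [49, 25, 63, 23, 17, 11]
  49 vs larger child 63 at index 2, swap → [63, 25, 49, 23, 17, 11]
extract-max → returns 63:
  remove root 63; move last element 11 to root → [11, 25, 49, 23, 17]
  11 vs larger child 49 at index 2, swap → [49, 25, 11, 23, 17]

[49, 25, 11, 23, 17]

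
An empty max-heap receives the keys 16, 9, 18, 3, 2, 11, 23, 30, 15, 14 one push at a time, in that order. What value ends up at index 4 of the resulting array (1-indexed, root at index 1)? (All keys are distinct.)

15

Insert 16:
  append 16 at index 1 → [16] (no swap needed)
Insert 9:
  append 9 at index 2 → [16, 9] (no swap needed)
Insert 18:
  append 18 at index 3 → [16, 9, 18]
  18 > parent 16 at index 1, swap → [18, 9, 16]
Insert 3:
  append 3 at index 4 → [18, 9, 16, 3] (no swap needed)
Insert 2:
  append 2 at index 5 → [18, 9, 16, 3, 2] (no swap needed)
Insert 11:
  append 11 at index 6 → [18, 9, 16, 3, 2, 11] (no swap needed)
Insert 23:
  append 23 at index 7 → [18, 9, 16, 3, 2, 11, 23]
  23 > parent 16 at index 3, swap → [18, 9, 23, 3, 2, 11, 16]
  23 > parent 18 at index 1, swap → [23, 9, 18, 3, 2, 11, 16]
Insert 30:
  append 30 at index 8 → [23, 9, 18, 3, 2, 11, 16, 30]
  30 > parent 3 at index 4, swap → [23, 9, 18, 30, 2, 11, 16, 3]
  30 > parent 9 at index 2, swap → [23, 30, 18, 9, 2, 11, 16, 3]
  30 > parent 23 at index 1, swap → [30, 23, 18, 9, 2, 11, 16, 3]
Insert 15:
  append 15 at index 9 → [30, 23, 18, 9, 2, 11, 16, 3, 15]
  15 > parent 9 at index 4, swap → [30, 23, 18, 15, 2, 11, 16, 3, 9]
Insert 14:
  append 14 at index 10 → [30, 23, 18, 15, 2, 11, 16, 3, 9, 14]
  14 > parent 2 at index 5, swap → [30, 23, 18, 15, 14, 11, 16, 3, 9, 2]
resulting array: [30, 23, 18, 15, 14, 11, 16, 3, 9, 2]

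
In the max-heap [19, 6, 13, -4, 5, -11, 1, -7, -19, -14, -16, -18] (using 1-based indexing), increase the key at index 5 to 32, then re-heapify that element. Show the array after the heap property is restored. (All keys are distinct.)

[32, 19, 13, -4, 6, -11, 1, -7, -19, -14, -16, -18]

set index 5 from 5 to 32 → [19, 6, 13, -4, 32, -11, 1, -7, -19, -14, -16, -18]
32 > parent 6 at index 2, swap → [19, 32, 13, -4, 6, -11, 1, -7, -19, -14, -16, -18]
32 > parent 19 at index 1, swap → [32, 19, 13, -4, 6, -11, 1, -7, -19, -14, -16, -18]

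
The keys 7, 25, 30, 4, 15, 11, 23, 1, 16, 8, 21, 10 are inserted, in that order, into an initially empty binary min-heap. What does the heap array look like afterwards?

Insert 7:
  append 7 at index 0 → [7] (no swap needed)
Insert 25:
  append 25 at index 1 → [7, 25] (no swap needed)
Insert 30:
  append 30 at index 2 → [7, 25, 30] (no swap needed)
Insert 4:
  append 4 at index 3 → [7, 25, 30, 4]
  4 < parent 25 at index 1, swap → [7, 4, 30, 25]
  4 < parent 7 at index 0, swap → [4, 7, 30, 25]
Insert 15:
  append 15 at index 4 → [4, 7, 30, 25, 15] (no swap needed)
Insert 11:
  append 11 at index 5 → [4, 7, 30, 25, 15, 11]
  11 < parent 30 at index 2, swap → [4, 7, 11, 25, 15, 30]
Insert 23:
  append 23 at index 6 → [4, 7, 11, 25, 15, 30, 23] (no swap needed)
Insert 1:
  append 1 at index 7 → [4, 7, 11, 25, 15, 30, 23, 1]
  1 < parent 25 at index 3, swap → [4, 7, 11, 1, 15, 30, 23, 25]
  1 < parent 7 at index 1, swap → [4, 1, 11, 7, 15, 30, 23, 25]
  1 < parent 4 at index 0, swap → [1, 4, 11, 7, 15, 30, 23, 25]
Insert 16:
  append 16 at index 8 → [1, 4, 11, 7, 15, 30, 23, 25, 16] (no swap needed)
Insert 8:
  append 8 at index 9 → [1, 4, 11, 7, 15, 30, 23, 25, 16, 8]
  8 < parent 15 at index 4, swap → [1, 4, 11, 7, 8, 30, 23, 25, 16, 15]
Insert 21:
  append 21 at index 10 → [1, 4, 11, 7, 8, 30, 23, 25, 16, 15, 21] (no swap needed)
Insert 10:
  append 10 at index 11 → [1, 4, 11, 7, 8, 30, 23, 25, 16, 15, 21, 10]
  10 < parent 30 at index 5, swap → [1, 4, 11, 7, 8, 10, 23, 25, 16, 15, 21, 30]
  10 < parent 11 at index 2, swap → [1, 4, 10, 7, 8, 11, 23, 25, 16, 15, 21, 30]

[1, 4, 10, 7, 8, 11, 23, 25, 16, 15, 21, 30]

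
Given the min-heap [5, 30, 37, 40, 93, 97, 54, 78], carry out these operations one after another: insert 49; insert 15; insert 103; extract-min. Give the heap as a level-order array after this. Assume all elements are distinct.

[15, 30, 37, 40, 93, 97, 54, 78, 49, 103]

insert 49:
  append 49 at index 8 → [5, 30, 37, 40, 93, 97, 54, 78, 49] (no swap needed)
insert 15:
  append 15 at index 9 → [5, 30, 37, 40, 93, 97, 54, 78, 49, 15]
  15 < parent 93 at index 4, swap → [5, 30, 37, 40, 15, 97, 54, 78, 49, 93]
  15 < parent 30 at index 1, swap → [5, 15, 37, 40, 30, 97, 54, 78, 49, 93]
insert 103:
  append 103 at index 10 → [5, 15, 37, 40, 30, 97, 54, 78, 49, 93, 103] (no swap needed)
extract-min → returns 5:
  remove root 5; move last element 103 to root → [103, 15, 37, 40, 30, 97, 54, 78, 49, 93]
  103 vs smaller child 15 at index 1, swap → [15, 103, 37, 40, 30, 97, 54, 78, 49, 93]
  103 vs smaller child 30 at index 4, swap → [15, 30, 37, 40, 103, 97, 54, 78, 49, 93]
  103 vs only child 93 at index 9, swap → [15, 30, 37, 40, 93, 97, 54, 78, 49, 103]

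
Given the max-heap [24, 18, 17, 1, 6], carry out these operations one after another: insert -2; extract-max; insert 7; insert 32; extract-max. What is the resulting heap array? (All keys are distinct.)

insert -2:
  append -2 at index 5 → [24, 18, 17, 1, 6, -2] (no swap needed)
extract-max → returns 24:
  remove root 24; move last element -2 to root → [-2, 18, 17, 1, 6]
  -2 vs larger child 18 at index 1, swap → [18, -2, 17, 1, 6]
  -2 vs larger child 6 at index 4, swap → [18, 6, 17, 1, -2]
insert 7:
  append 7 at index 5 → [18, 6, 17, 1, -2, 7] (no swap needed)
insert 32:
  append 32 at index 6 → [18, 6, 17, 1, -2, 7, 32]
  32 > parent 17 at index 2, swap → [18, 6, 32, 1, -2, 7, 17]
  32 > parent 18 at index 0, swap → [32, 6, 18, 1, -2, 7, 17]
extract-max → returns 32:
  remove root 32; move last element 17 to root → [17, 6, 18, 1, -2, 7]
  17 vs larger child 18 at index 2, swap → [18, 6, 17, 1, -2, 7]

[18, 6, 17, 1, -2, 7]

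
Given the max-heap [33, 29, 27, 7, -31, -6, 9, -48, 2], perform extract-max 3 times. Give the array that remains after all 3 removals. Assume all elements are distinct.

extract-max #1 returns 33:
  remove root 33; move last element 2 to root → [2, 29, 27, 7, -31, -6, 9, -48]
  2 vs larger child 29 at index 1, swap → [29, 2, 27, 7, -31, -6, 9, -48]
  2 vs larger child 7 at index 3, swap → [29, 7, 27, 2, -31, -6, 9, -48]
extract-max #2 returns 29:
  remove root 29; move last element -48 to root → [-48, 7, 27, 2, -31, -6, 9]
  -48 vs larger child 27 at index 2, swap → [27, 7, -48, 2, -31, -6, 9]
  -48 vs larger child 9 at index 6, swap → [27, 7, 9, 2, -31, -6, -48]
extract-max #3 returns 27:
  remove root 27; move last element -48 to root → [-48, 7, 9, 2, -31, -6]
  -48 vs larger child 9 at index 2, swap → [9, 7, -48, 2, -31, -6]
  -48 vs only child -6 at index 5, swap → [9, 7, -6, 2, -31, -48]

[9, 7, -6, 2, -31, -48]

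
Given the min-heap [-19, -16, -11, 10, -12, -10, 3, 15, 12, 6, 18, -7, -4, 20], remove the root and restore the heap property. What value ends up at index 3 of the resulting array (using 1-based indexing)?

-11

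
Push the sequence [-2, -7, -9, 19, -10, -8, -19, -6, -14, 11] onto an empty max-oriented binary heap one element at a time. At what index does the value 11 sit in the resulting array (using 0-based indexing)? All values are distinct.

Insert -2:
  append -2 at index 0 → [-2] (no swap needed)
Insert -7:
  append -7 at index 1 → [-2, -7] (no swap needed)
Insert -9:
  append -9 at index 2 → [-2, -7, -9] (no swap needed)
Insert 19:
  append 19 at index 3 → [-2, -7, -9, 19]
  19 > parent -7 at index 1, swap → [-2, 19, -9, -7]
  19 > parent -2 at index 0, swap → [19, -2, -9, -7]
Insert -10:
  append -10 at index 4 → [19, -2, -9, -7, -10] (no swap needed)
Insert -8:
  append -8 at index 5 → [19, -2, -9, -7, -10, -8]
  -8 > parent -9 at index 2, swap → [19, -2, -8, -7, -10, -9]
Insert -19:
  append -19 at index 6 → [19, -2, -8, -7, -10, -9, -19] (no swap needed)
Insert -6:
  append -6 at index 7 → [19, -2, -8, -7, -10, -9, -19, -6]
  -6 > parent -7 at index 3, swap → [19, -2, -8, -6, -10, -9, -19, -7]
Insert -14:
  append -14 at index 8 → [19, -2, -8, -6, -10, -9, -19, -7, -14] (no swap needed)
Insert 11:
  append 11 at index 9 → [19, -2, -8, -6, -10, -9, -19, -7, -14, 11]
  11 > parent -10 at index 4, swap → [19, -2, -8, -6, 11, -9, -19, -7, -14, -10]
  11 > parent -2 at index 1, swap → [19, 11, -8, -6, -2, -9, -19, -7, -14, -10]
resulting array: [19, 11, -8, -6, -2, -9, -19, -7, -14, -10]

1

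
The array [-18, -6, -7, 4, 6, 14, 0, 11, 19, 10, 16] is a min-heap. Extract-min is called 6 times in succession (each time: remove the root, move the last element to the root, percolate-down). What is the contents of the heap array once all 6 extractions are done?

[10, 11, 14, 16, 19]

extract-min #1 returns -18:
  remove root -18; move last element 16 to root → [16, -6, -7, 4, 6, 14, 0, 11, 19, 10]
  16 vs smaller child -7 at index 2, swap → [-7, -6, 16, 4, 6, 14, 0, 11, 19, 10]
  16 vs smaller child 0 at index 6, swap → [-7, -6, 0, 4, 6, 14, 16, 11, 19, 10]
extract-min #2 returns -7:
  remove root -7; move last element 10 to root → [10, -6, 0, 4, 6, 14, 16, 11, 19]
  10 vs smaller child -6 at index 1, swap → [-6, 10, 0, 4, 6, 14, 16, 11, 19]
  10 vs smaller child 4 at index 3, swap → [-6, 4, 0, 10, 6, 14, 16, 11, 19]
extract-min #3 returns -6:
  remove root -6; move last element 19 to root → [19, 4, 0, 10, 6, 14, 16, 11]
  19 vs smaller child 0 at index 2, swap → [0, 4, 19, 10, 6, 14, 16, 11]
  19 vs smaller child 14 at index 5, swap → [0, 4, 14, 10, 6, 19, 16, 11]
extract-min #4 returns 0:
  remove root 0; move last element 11 to root → [11, 4, 14, 10, 6, 19, 16]
  11 vs smaller child 4 at index 1, swap → [4, 11, 14, 10, 6, 19, 16]
  11 vs smaller child 6 at index 4, swap → [4, 6, 14, 10, 11, 19, 16]
extract-min #5 returns 4:
  remove root 4; move last element 16 to root → [16, 6, 14, 10, 11, 19]
  16 vs smaller child 6 at index 1, swap → [6, 16, 14, 10, 11, 19]
  16 vs smaller child 10 at index 3, swap → [6, 10, 14, 16, 11, 19]
extract-min #6 returns 6:
  remove root 6; move last element 19 to root → [19, 10, 14, 16, 11]
  19 vs smaller child 10 at index 1, swap → [10, 19, 14, 16, 11]
  19 vs smaller child 11 at index 4, swap → [10, 11, 14, 16, 19]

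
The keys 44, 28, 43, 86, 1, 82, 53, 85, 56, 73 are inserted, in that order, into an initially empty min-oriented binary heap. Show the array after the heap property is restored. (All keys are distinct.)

Insert 44:
  append 44 at index 0 → [44] (no swap needed)
Insert 28:
  append 28 at index 1 → [44, 28]
  28 < parent 44 at index 0, swap → [28, 44]
Insert 43:
  append 43 at index 2 → [28, 44, 43] (no swap needed)
Insert 86:
  append 86 at index 3 → [28, 44, 43, 86] (no swap needed)
Insert 1:
  append 1 at index 4 → [28, 44, 43, 86, 1]
  1 < parent 44 at index 1, swap → [28, 1, 43, 86, 44]
  1 < parent 28 at index 0, swap → [1, 28, 43, 86, 44]
Insert 82:
  append 82 at index 5 → [1, 28, 43, 86, 44, 82] (no swap needed)
Insert 53:
  append 53 at index 6 → [1, 28, 43, 86, 44, 82, 53] (no swap needed)
Insert 85:
  append 85 at index 7 → [1, 28, 43, 86, 44, 82, 53, 85]
  85 < parent 86 at index 3, swap → [1, 28, 43, 85, 44, 82, 53, 86]
Insert 56:
  append 56 at index 8 → [1, 28, 43, 85, 44, 82, 53, 86, 56]
  56 < parent 85 at index 3, swap → [1, 28, 43, 56, 44, 82, 53, 86, 85]
Insert 73:
  append 73 at index 9 → [1, 28, 43, 56, 44, 82, 53, 86, 85, 73] (no swap needed)

[1, 28, 43, 56, 44, 82, 53, 86, 85, 73]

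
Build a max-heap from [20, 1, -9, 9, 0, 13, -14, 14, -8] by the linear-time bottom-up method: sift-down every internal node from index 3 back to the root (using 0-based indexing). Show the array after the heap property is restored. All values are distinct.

[20, 14, 13, 9, 0, -9, -14, 1, -8]

sift down from index 3:
  9 vs larger child 14 at index 7, swap → [20, 1, -9, 14, 0, 13, -14, 9, -8]
sift down from index 2:
  -9 vs larger child 13 at index 5, swap → [20, 1, 13, 14, 0, -9, -14, 9, -8]
sift down from index 1:
  1 vs larger child 14 at index 3, swap → [20, 14, 13, 1, 0, -9, -14, 9, -8]
  1 vs larger child 9 at index 7, swap → [20, 14, 13, 9, 0, -9, -14, 1, -8]
sift down from index 0: already satisfies heap property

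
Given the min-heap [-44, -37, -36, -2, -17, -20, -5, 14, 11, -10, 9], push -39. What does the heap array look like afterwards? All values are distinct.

append -39 at index 11 → [-44, -37, -36, -2, -17, -20, -5, 14, 11, -10, 9, -39]
-39 < parent -20 at index 5, swap → [-44, -37, -36, -2, -17, -39, -5, 14, 11, -10, 9, -20]
-39 < parent -36 at index 2, swap → [-44, -37, -39, -2, -17, -36, -5, 14, 11, -10, 9, -20]

[-44, -37, -39, -2, -17, -36, -5, 14, 11, -10, 9, -20]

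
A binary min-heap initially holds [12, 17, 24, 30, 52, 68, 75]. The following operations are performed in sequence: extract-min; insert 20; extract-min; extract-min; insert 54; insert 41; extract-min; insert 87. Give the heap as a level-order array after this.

extract-min → returns 12:
  remove root 12; move last element 75 to root → [75, 17, 24, 30, 52, 68]
  75 vs smaller child 17 at index 1, swap → [17, 75, 24, 30, 52, 68]
  75 vs smaller child 30 at index 3, swap → [17, 30, 24, 75, 52, 68]
insert 20:
  append 20 at index 6 → [17, 30, 24, 75, 52, 68, 20]
  20 < parent 24 at index 2, swap → [17, 30, 20, 75, 52, 68, 24]
extract-min → returns 17:
  remove root 17; move last element 24 to root → [24, 30, 20, 75, 52, 68]
  24 vs smaller child 20 at index 2, swap → [20, 30, 24, 75, 52, 68]
extract-min → returns 20:
  remove root 20; move last element 68 to root → [68, 30, 24, 75, 52]
  68 vs smaller child 24 at index 2, swap → [24, 30, 68, 75, 52]
insert 54:
  append 54 at index 5 → [24, 30, 68, 75, 52, 54]
  54 < parent 68 at index 2, swap → [24, 30, 54, 75, 52, 68]
insert 41:
  append 41 at index 6 → [24, 30, 54, 75, 52, 68, 41]
  41 < parent 54 at index 2, swap → [24, 30, 41, 75, 52, 68, 54]
extract-min → returns 24:
  remove root 24; move last element 54 to root → [54, 30, 41, 75, 52, 68]
  54 vs smaller child 30 at index 1, swap → [30, 54, 41, 75, 52, 68]
  54 vs smaller child 52 at index 4, swap → [30, 52, 41, 75, 54, 68]
insert 87:
  append 87 at index 6 → [30, 52, 41, 75, 54, 68, 87] (no swap needed)

[30, 52, 41, 75, 54, 68, 87]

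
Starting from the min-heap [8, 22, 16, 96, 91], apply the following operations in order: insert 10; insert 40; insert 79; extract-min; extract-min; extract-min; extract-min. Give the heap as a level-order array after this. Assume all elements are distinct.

[40, 79, 91, 96]

insert 10:
  append 10 at index 5 → [8, 22, 16, 96, 91, 10]
  10 < parent 16 at index 2, swap → [8, 22, 10, 96, 91, 16]
insert 40:
  append 40 at index 6 → [8, 22, 10, 96, 91, 16, 40] (no swap needed)
insert 79:
  append 79 at index 7 → [8, 22, 10, 96, 91, 16, 40, 79]
  79 < parent 96 at index 3, swap → [8, 22, 10, 79, 91, 16, 40, 96]
extract-min → returns 8:
  remove root 8; move last element 96 to root → [96, 22, 10, 79, 91, 16, 40]
  96 vs smaller child 10 at index 2, swap → [10, 22, 96, 79, 91, 16, 40]
  96 vs smaller child 16 at index 5, swap → [10, 22, 16, 79, 91, 96, 40]
extract-min → returns 10:
  remove root 10; move last element 40 to root → [40, 22, 16, 79, 91, 96]
  40 vs smaller child 16 at index 2, swap → [16, 22, 40, 79, 91, 96]
extract-min → returns 16:
  remove root 16; move last element 96 to root → [96, 22, 40, 79, 91]
  96 vs smaller child 22 at index 1, swap → [22, 96, 40, 79, 91]
  96 vs smaller child 79 at index 3, swap → [22, 79, 40, 96, 91]
extract-min → returns 22:
  remove root 22; move last element 91 to root → [91, 79, 40, 96]
  91 vs smaller child 40 at index 2, swap → [40, 79, 91, 96]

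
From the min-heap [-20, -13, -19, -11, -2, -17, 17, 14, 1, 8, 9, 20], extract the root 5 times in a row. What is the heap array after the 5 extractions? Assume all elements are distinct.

extract-min #1 returns -20:
  remove root -20; move last element 20 to root → [20, -13, -19, -11, -2, -17, 17, 14, 1, 8, 9]
  20 vs smaller child -19 at index 2, swap → [-19, -13, 20, -11, -2, -17, 17, 14, 1, 8, 9]
  20 vs smaller child -17 at index 5, swap → [-19, -13, -17, -11, -2, 20, 17, 14, 1, 8, 9]
extract-min #2 returns -19:
  remove root -19; move last element 9 to root → [9, -13, -17, -11, -2, 20, 17, 14, 1, 8]
  9 vs smaller child -17 at index 2, swap → [-17, -13, 9, -11, -2, 20, 17, 14, 1, 8]
extract-min #3 returns -17:
  remove root -17; move last element 8 to root → [8, -13, 9, -11, -2, 20, 17, 14, 1]
  8 vs smaller child -13 at index 1, swap → [-13, 8, 9, -11, -2, 20, 17, 14, 1]
  8 vs smaller child -11 at index 3, swap → [-13, -11, 9, 8, -2, 20, 17, 14, 1]
  8 vs smaller child 1 at index 8, swap → [-13, -11, 9, 1, -2, 20, 17, 14, 8]
extract-min #4 returns -13:
  remove root -13; move last element 8 to root → [8, -11, 9, 1, -2, 20, 17, 14]
  8 vs smaller child -11 at index 1, swap → [-11, 8, 9, 1, -2, 20, 17, 14]
  8 vs smaller child -2 at index 4, swap → [-11, -2, 9, 1, 8, 20, 17, 14]
extract-min #5 returns -11:
  remove root -11; move last element 14 to root → [14, -2, 9, 1, 8, 20, 17]
  14 vs smaller child -2 at index 1, swap → [-2, 14, 9, 1, 8, 20, 17]
  14 vs smaller child 1 at index 3, swap → [-2, 1, 9, 14, 8, 20, 17]

[-2, 1, 9, 14, 8, 20, 17]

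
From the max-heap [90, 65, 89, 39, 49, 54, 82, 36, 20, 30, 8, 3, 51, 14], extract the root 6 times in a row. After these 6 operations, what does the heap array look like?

[49, 39, 14, 36, 30, 8, 3, 20]

extract-max #1 returns 90:
  remove root 90; move last element 14 to root → [14, 65, 89, 39, 49, 54, 82, 36, 20, 30, 8, 3, 51]
  14 vs larger child 89 at index 2, swap → [89, 65, 14, 39, 49, 54, 82, 36, 20, 30, 8, 3, 51]
  14 vs larger child 82 at index 6, swap → [89, 65, 82, 39, 49, 54, 14, 36, 20, 30, 8, 3, 51]
extract-max #2 returns 89:
  remove root 89; move last element 51 to root → [51, 65, 82, 39, 49, 54, 14, 36, 20, 30, 8, 3]
  51 vs larger child 82 at index 2, swap → [82, 65, 51, 39, 49, 54, 14, 36, 20, 30, 8, 3]
  51 vs larger child 54 at index 5, swap → [82, 65, 54, 39, 49, 51, 14, 36, 20, 30, 8, 3]
extract-max #3 returns 82:
  remove root 82; move last element 3 to root → [3, 65, 54, 39, 49, 51, 14, 36, 20, 30, 8]
  3 vs larger child 65 at index 1, swap → [65, 3, 54, 39, 49, 51, 14, 36, 20, 30, 8]
  3 vs larger child 49 at index 4, swap → [65, 49, 54, 39, 3, 51, 14, 36, 20, 30, 8]
  3 vs larger child 30 at index 9, swap → [65, 49, 54, 39, 30, 51, 14, 36, 20, 3, 8]
extract-max #4 returns 65:
  remove root 65; move last element 8 to root → [8, 49, 54, 39, 30, 51, 14, 36, 20, 3]
  8 vs larger child 54 at index 2, swap → [54, 49, 8, 39, 30, 51, 14, 36, 20, 3]
  8 vs larger child 51 at index 5, swap → [54, 49, 51, 39, 30, 8, 14, 36, 20, 3]
extract-max #5 returns 54:
  remove root 54; move last element 3 to root → [3, 49, 51, 39, 30, 8, 14, 36, 20]
  3 vs larger child 51 at index 2, swap → [51, 49, 3, 39, 30, 8, 14, 36, 20]
  3 vs larger child 14 at index 6, swap → [51, 49, 14, 39, 30, 8, 3, 36, 20]
extract-max #6 returns 51:
  remove root 51; move last element 20 to root → [20, 49, 14, 39, 30, 8, 3, 36]
  20 vs larger child 49 at index 1, swap → [49, 20, 14, 39, 30, 8, 3, 36]
  20 vs larger child 39 at index 3, swap → [49, 39, 14, 20, 30, 8, 3, 36]
  20 vs only child 36 at index 7, swap → [49, 39, 14, 36, 30, 8, 3, 20]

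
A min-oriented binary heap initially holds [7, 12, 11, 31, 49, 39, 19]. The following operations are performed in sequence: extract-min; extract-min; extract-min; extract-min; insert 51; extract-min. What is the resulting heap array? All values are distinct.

extract-min → returns 7:
  remove root 7; move last element 19 to root → [19, 12, 11, 31, 49, 39]
  19 vs smaller child 11 at index 2, swap → [11, 12, 19, 31, 49, 39]
extract-min → returns 11:
  remove root 11; move last element 39 to root → [39, 12, 19, 31, 49]
  39 vs smaller child 12 at index 1, swap → [12, 39, 19, 31, 49]
  39 vs smaller child 31 at index 3, swap → [12, 31, 19, 39, 49]
extract-min → returns 12:
  remove root 12; move last element 49 to root → [49, 31, 19, 39]
  49 vs smaller child 19 at index 2, swap → [19, 31, 49, 39]
extract-min → returns 19:
  remove root 19; move last element 39 to root → [39, 31, 49]
  39 vs smaller child 31 at index 1, swap → [31, 39, 49]
insert 51:
  append 51 at index 3 → [31, 39, 49, 51] (no swap needed)
extract-min → returns 31:
  remove root 31; move last element 51 to root → [51, 39, 49]
  51 vs smaller child 39 at index 1, swap → [39, 51, 49]

[39, 51, 49]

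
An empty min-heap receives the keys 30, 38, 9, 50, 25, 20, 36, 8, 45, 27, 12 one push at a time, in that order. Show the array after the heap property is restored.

Insert 30:
  append 30 at index 0 → [30] (no swap needed)
Insert 38:
  append 38 at index 1 → [30, 38] (no swap needed)
Insert 9:
  append 9 at index 2 → [30, 38, 9]
  9 < parent 30 at index 0, swap → [9, 38, 30]
Insert 50:
  append 50 at index 3 → [9, 38, 30, 50] (no swap needed)
Insert 25:
  append 25 at index 4 → [9, 38, 30, 50, 25]
  25 < parent 38 at index 1, swap → [9, 25, 30, 50, 38]
Insert 20:
  append 20 at index 5 → [9, 25, 30, 50, 38, 20]
  20 < parent 30 at index 2, swap → [9, 25, 20, 50, 38, 30]
Insert 36:
  append 36 at index 6 → [9, 25, 20, 50, 38, 30, 36] (no swap needed)
Insert 8:
  append 8 at index 7 → [9, 25, 20, 50, 38, 30, 36, 8]
  8 < parent 50 at index 3, swap → [9, 25, 20, 8, 38, 30, 36, 50]
  8 < parent 25 at index 1, swap → [9, 8, 20, 25, 38, 30, 36, 50]
  8 < parent 9 at index 0, swap → [8, 9, 20, 25, 38, 30, 36, 50]
Insert 45:
  append 45 at index 8 → [8, 9, 20, 25, 38, 30, 36, 50, 45] (no swap needed)
Insert 27:
  append 27 at index 9 → [8, 9, 20, 25, 38, 30, 36, 50, 45, 27]
  27 < parent 38 at index 4, swap → [8, 9, 20, 25, 27, 30, 36, 50, 45, 38]
Insert 12:
  append 12 at index 10 → [8, 9, 20, 25, 27, 30, 36, 50, 45, 38, 12]
  12 < parent 27 at index 4, swap → [8, 9, 20, 25, 12, 30, 36, 50, 45, 38, 27]

[8, 9, 20, 25, 12, 30, 36, 50, 45, 38, 27]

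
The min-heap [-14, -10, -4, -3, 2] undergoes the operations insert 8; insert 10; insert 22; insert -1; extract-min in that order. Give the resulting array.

insert 8:
  append 8 at index 5 → [-14, -10, -4, -3, 2, 8] (no swap needed)
insert 10:
  append 10 at index 6 → [-14, -10, -4, -3, 2, 8, 10] (no swap needed)
insert 22:
  append 22 at index 7 → [-14, -10, -4, -3, 2, 8, 10, 22] (no swap needed)
insert -1:
  append -1 at index 8 → [-14, -10, -4, -3, 2, 8, 10, 22, -1] (no swap needed)
extract-min → returns -14:
  remove root -14; move last element -1 to root → [-1, -10, -4, -3, 2, 8, 10, 22]
  -1 vs smaller child -10 at index 1, swap → [-10, -1, -4, -3, 2, 8, 10, 22]
  -1 vs smaller child -3 at index 3, swap → [-10, -3, -4, -1, 2, 8, 10, 22]

[-10, -3, -4, -1, 2, 8, 10, 22]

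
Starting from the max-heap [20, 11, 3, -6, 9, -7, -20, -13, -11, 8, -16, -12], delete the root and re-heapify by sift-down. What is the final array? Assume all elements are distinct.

[11, 9, 3, -6, 8, -7, -20, -13, -11, -12, -16]

remove root 20; move last element -12 to root → [-12, 11, 3, -6, 9, -7, -20, -13, -11, 8, -16]
-12 vs larger child 11 at index 1, swap → [11, -12, 3, -6, 9, -7, -20, -13, -11, 8, -16]
-12 vs larger child 9 at index 4, swap → [11, 9, 3, -6, -12, -7, -20, -13, -11, 8, -16]
-12 vs larger child 8 at index 9, swap → [11, 9, 3, -6, 8, -7, -20, -13, -11, -12, -16]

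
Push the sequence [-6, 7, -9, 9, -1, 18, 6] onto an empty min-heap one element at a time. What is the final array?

[-9, -1, -6, 9, 7, 18, 6]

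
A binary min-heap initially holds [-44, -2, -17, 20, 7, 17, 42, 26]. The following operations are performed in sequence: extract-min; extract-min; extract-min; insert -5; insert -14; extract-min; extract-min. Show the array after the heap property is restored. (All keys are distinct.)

extract-min → returns -44:
  remove root -44; move last element 26 to root → [26, -2, -17, 20, 7, 17, 42]
  26 vs smaller child -17 at index 2, swap → [-17, -2, 26, 20, 7, 17, 42]
  26 vs smaller child 17 at index 5, swap → [-17, -2, 17, 20, 7, 26, 42]
extract-min → returns -17:
  remove root -17; move last element 42 to root → [42, -2, 17, 20, 7, 26]
  42 vs smaller child -2 at index 1, swap → [-2, 42, 17, 20, 7, 26]
  42 vs smaller child 7 at index 4, swap → [-2, 7, 17, 20, 42, 26]
extract-min → returns -2:
  remove root -2; move last element 26 to root → [26, 7, 17, 20, 42]
  26 vs smaller child 7 at index 1, swap → [7, 26, 17, 20, 42]
  26 vs smaller child 20 at index 3, swap → [7, 20, 17, 26, 42]
insert -5:
  append -5 at index 5 → [7, 20, 17, 26, 42, -5]
  -5 < parent 17 at index 2, swap → [7, 20, -5, 26, 42, 17]
  -5 < parent 7 at index 0, swap → [-5, 20, 7, 26, 42, 17]
insert -14:
  append -14 at index 6 → [-5, 20, 7, 26, 42, 17, -14]
  -14 < parent 7 at index 2, swap → [-5, 20, -14, 26, 42, 17, 7]
  -14 < parent -5 at index 0, swap → [-14, 20, -5, 26, 42, 17, 7]
extract-min → returns -14:
  remove root -14; move last element 7 to root → [7, 20, -5, 26, 42, 17]
  7 vs smaller child -5 at index 2, swap → [-5, 20, 7, 26, 42, 17]
extract-min → returns -5:
  remove root -5; move last element 17 to root → [17, 20, 7, 26, 42]
  17 vs smaller child 7 at index 2, swap → [7, 20, 17, 26, 42]

[7, 20, 17, 26, 42]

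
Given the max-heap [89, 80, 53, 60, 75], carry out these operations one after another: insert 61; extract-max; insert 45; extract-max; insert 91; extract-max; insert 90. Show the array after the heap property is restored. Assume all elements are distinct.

[90, 60, 75, 45, 53, 61]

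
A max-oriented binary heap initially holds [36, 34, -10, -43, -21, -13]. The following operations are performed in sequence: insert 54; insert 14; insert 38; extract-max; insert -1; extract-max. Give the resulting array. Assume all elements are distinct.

[36, 34, -1, 14, -21, -13, -10, -43]

insert 54:
  append 54 at index 6 → [36, 34, -10, -43, -21, -13, 54]
  54 > parent -10 at index 2, swap → [36, 34, 54, -43, -21, -13, -10]
  54 > parent 36 at index 0, swap → [54, 34, 36, -43, -21, -13, -10]
insert 14:
  append 14 at index 7 → [54, 34, 36, -43, -21, -13, -10, 14]
  14 > parent -43 at index 3, swap → [54, 34, 36, 14, -21, -13, -10, -43]
insert 38:
  append 38 at index 8 → [54, 34, 36, 14, -21, -13, -10, -43, 38]
  38 > parent 14 at index 3, swap → [54, 34, 36, 38, -21, -13, -10, -43, 14]
  38 > parent 34 at index 1, swap → [54, 38, 36, 34, -21, -13, -10, -43, 14]
extract-max → returns 54:
  remove root 54; move last element 14 to root → [14, 38, 36, 34, -21, -13, -10, -43]
  14 vs larger child 38 at index 1, swap → [38, 14, 36, 34, -21, -13, -10, -43]
  14 vs larger child 34 at index 3, swap → [38, 34, 36, 14, -21, -13, -10, -43]
insert -1:
  append -1 at index 8 → [38, 34, 36, 14, -21, -13, -10, -43, -1] (no swap needed)
extract-max → returns 38:
  remove root 38; move last element -1 to root → [-1, 34, 36, 14, -21, -13, -10, -43]
  -1 vs larger child 36 at index 2, swap → [36, 34, -1, 14, -21, -13, -10, -43]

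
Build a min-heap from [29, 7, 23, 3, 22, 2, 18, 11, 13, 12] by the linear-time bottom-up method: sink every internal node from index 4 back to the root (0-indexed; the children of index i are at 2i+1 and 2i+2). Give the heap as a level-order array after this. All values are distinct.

sift down from index 4:
  22 vs only child 12 at index 9, swap → [29, 7, 23, 3, 12, 2, 18, 11, 13, 22]
sift down from index 3: already satisfies heap property
sift down from index 2:
  23 vs smaller child 2 at index 5, swap → [29, 7, 2, 3, 12, 23, 18, 11, 13, 22]
sift down from index 1:
  7 vs smaller child 3 at index 3, swap → [29, 3, 2, 7, 12, 23, 18, 11, 13, 22]
sift down from index 0:
  29 vs smaller child 2 at index 2, swap → [2, 3, 29, 7, 12, 23, 18, 11, 13, 22]
  29 vs smaller child 18 at index 6, swap → [2, 3, 18, 7, 12, 23, 29, 11, 13, 22]

[2, 3, 18, 7, 12, 23, 29, 11, 13, 22]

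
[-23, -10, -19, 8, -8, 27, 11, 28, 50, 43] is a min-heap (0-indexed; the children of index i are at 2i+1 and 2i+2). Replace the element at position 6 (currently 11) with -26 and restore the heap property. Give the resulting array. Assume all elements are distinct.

[-26, -10, -23, 8, -8, 27, -19, 28, 50, 43]

set index 6 from 11 to -26 → [-23, -10, -19, 8, -8, 27, -26, 28, 50, 43]
-26 < parent -19 at index 2, swap → [-23, -10, -26, 8, -8, 27, -19, 28, 50, 43]
-26 < parent -23 at index 0, swap → [-26, -10, -23, 8, -8, 27, -19, 28, 50, 43]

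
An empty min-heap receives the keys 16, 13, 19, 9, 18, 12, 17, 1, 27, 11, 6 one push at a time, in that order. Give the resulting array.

[1, 6, 12, 13, 9, 19, 17, 16, 27, 18, 11]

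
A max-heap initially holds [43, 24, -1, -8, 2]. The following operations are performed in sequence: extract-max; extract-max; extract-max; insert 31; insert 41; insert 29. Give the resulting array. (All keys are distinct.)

[41, 31, -1, -8, 29]

extract-max → returns 43:
  remove root 43; move last element 2 to root → [2, 24, -1, -8]
  2 vs larger child 24 at index 1, swap → [24, 2, -1, -8]
extract-max → returns 24:
  remove root 24; move last element -8 to root → [-8, 2, -1]
  -8 vs larger child 2 at index 1, swap → [2, -8, -1]
extract-max → returns 2:
  remove root 2; move last element -1 to root → [-1, -8] (no swap needed)
insert 31:
  append 31 at index 2 → [-1, -8, 31]
  31 > parent -1 at index 0, swap → [31, -8, -1]
insert 41:
  append 41 at index 3 → [31, -8, -1, 41]
  41 > parent -8 at index 1, swap → [31, 41, -1, -8]
  41 > parent 31 at index 0, swap → [41, 31, -1, -8]
insert 29:
  append 29 at index 4 → [41, 31, -1, -8, 29] (no swap needed)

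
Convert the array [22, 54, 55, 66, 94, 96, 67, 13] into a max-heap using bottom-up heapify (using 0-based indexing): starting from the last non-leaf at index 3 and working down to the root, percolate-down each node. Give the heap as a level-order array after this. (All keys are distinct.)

sift down from index 3: already satisfies heap property
sift down from index 2:
  55 vs larger child 96 at index 5, swap → [22, 54, 96, 66, 94, 55, 67, 13]
sift down from index 1:
  54 vs larger child 94 at index 4, swap → [22, 94, 96, 66, 54, 55, 67, 13]
sift down from index 0:
  22 vs larger child 96 at index 2, swap → [96, 94, 22, 66, 54, 55, 67, 13]
  22 vs larger child 67 at index 6, swap → [96, 94, 67, 66, 54, 55, 22, 13]

[96, 94, 67, 66, 54, 55, 22, 13]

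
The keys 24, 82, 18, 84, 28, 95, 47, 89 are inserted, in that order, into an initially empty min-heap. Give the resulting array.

[18, 28, 24, 84, 82, 95, 47, 89]

Insert 24:
  append 24 at index 0 → [24] (no swap needed)
Insert 82:
  append 82 at index 1 → [24, 82] (no swap needed)
Insert 18:
  append 18 at index 2 → [24, 82, 18]
  18 < parent 24 at index 0, swap → [18, 82, 24]
Insert 84:
  append 84 at index 3 → [18, 82, 24, 84] (no swap needed)
Insert 28:
  append 28 at index 4 → [18, 82, 24, 84, 28]
  28 < parent 82 at index 1, swap → [18, 28, 24, 84, 82]
Insert 95:
  append 95 at index 5 → [18, 28, 24, 84, 82, 95] (no swap needed)
Insert 47:
  append 47 at index 6 → [18, 28, 24, 84, 82, 95, 47] (no swap needed)
Insert 89:
  append 89 at index 7 → [18, 28, 24, 84, 82, 95, 47, 89] (no swap needed)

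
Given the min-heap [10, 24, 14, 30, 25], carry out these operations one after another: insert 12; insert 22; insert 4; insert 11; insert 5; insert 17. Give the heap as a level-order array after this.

[4, 5, 12, 11, 10, 14, 22, 30, 24, 25, 17]

insert 12:
  append 12 at index 5 → [10, 24, 14, 30, 25, 12]
  12 < parent 14 at index 2, swap → [10, 24, 12, 30, 25, 14]
insert 22:
  append 22 at index 6 → [10, 24, 12, 30, 25, 14, 22] (no swap needed)
insert 4:
  append 4 at index 7 → [10, 24, 12, 30, 25, 14, 22, 4]
  4 < parent 30 at index 3, swap → [10, 24, 12, 4, 25, 14, 22, 30]
  4 < parent 24 at index 1, swap → [10, 4, 12, 24, 25, 14, 22, 30]
  4 < parent 10 at index 0, swap → [4, 10, 12, 24, 25, 14, 22, 30]
insert 11:
  append 11 at index 8 → [4, 10, 12, 24, 25, 14, 22, 30, 11]
  11 < parent 24 at index 3, swap → [4, 10, 12, 11, 25, 14, 22, 30, 24]
insert 5:
  append 5 at index 9 → [4, 10, 12, 11, 25, 14, 22, 30, 24, 5]
  5 < parent 25 at index 4, swap → [4, 10, 12, 11, 5, 14, 22, 30, 24, 25]
  5 < parent 10 at index 1, swap → [4, 5, 12, 11, 10, 14, 22, 30, 24, 25]
insert 17:
  append 17 at index 10 → [4, 5, 12, 11, 10, 14, 22, 30, 24, 25, 17] (no swap needed)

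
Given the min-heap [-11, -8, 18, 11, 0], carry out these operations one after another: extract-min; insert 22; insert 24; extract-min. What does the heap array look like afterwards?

[0, 11, 18, 24, 22]

extract-min → returns -11:
  remove root -11; move last element 0 to root → [0, -8, 18, 11]
  0 vs smaller child -8 at index 1, swap → [-8, 0, 18, 11]
insert 22:
  append 22 at index 4 → [-8, 0, 18, 11, 22] (no swap needed)
insert 24:
  append 24 at index 5 → [-8, 0, 18, 11, 22, 24] (no swap needed)
extract-min → returns -8:
  remove root -8; move last element 24 to root → [24, 0, 18, 11, 22]
  24 vs smaller child 0 at index 1, swap → [0, 24, 18, 11, 22]
  24 vs smaller child 11 at index 3, swap → [0, 11, 18, 24, 22]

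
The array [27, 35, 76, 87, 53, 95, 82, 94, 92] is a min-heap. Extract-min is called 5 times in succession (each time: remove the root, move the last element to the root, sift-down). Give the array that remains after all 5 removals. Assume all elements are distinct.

[87, 92, 95, 94]

extract-min #1 returns 27:
  remove root 27; move last element 92 to root → [92, 35, 76, 87, 53, 95, 82, 94]
  92 vs smaller child 35 at index 1, swap → [35, 92, 76, 87, 53, 95, 82, 94]
  92 vs smaller child 53 at index 4, swap → [35, 53, 76, 87, 92, 95, 82, 94]
extract-min #2 returns 35:
  remove root 35; move last element 94 to root → [94, 53, 76, 87, 92, 95, 82]
  94 vs smaller child 53 at index 1, swap → [53, 94, 76, 87, 92, 95, 82]
  94 vs smaller child 87 at index 3, swap → [53, 87, 76, 94, 92, 95, 82]
extract-min #3 returns 53:
  remove root 53; move last element 82 to root → [82, 87, 76, 94, 92, 95]
  82 vs smaller child 76 at index 2, swap → [76, 87, 82, 94, 92, 95]
extract-min #4 returns 76:
  remove root 76; move last element 95 to root → [95, 87, 82, 94, 92]
  95 vs smaller child 82 at index 2, swap → [82, 87, 95, 94, 92]
extract-min #5 returns 82:
  remove root 82; move last element 92 to root → [92, 87, 95, 94]
  92 vs smaller child 87 at index 1, swap → [87, 92, 95, 94]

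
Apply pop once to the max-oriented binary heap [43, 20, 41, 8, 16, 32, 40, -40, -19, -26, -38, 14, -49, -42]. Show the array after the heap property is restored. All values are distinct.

[41, 20, 40, 8, 16, 32, -42, -40, -19, -26, -38, 14, -49]

remove root 43; move last element -42 to root → [-42, 20, 41, 8, 16, 32, 40, -40, -19, -26, -38, 14, -49]
-42 vs larger child 41 at index 2, swap → [41, 20, -42, 8, 16, 32, 40, -40, -19, -26, -38, 14, -49]
-42 vs larger child 40 at index 6, swap → [41, 20, 40, 8, 16, 32, -42, -40, -19, -26, -38, 14, -49]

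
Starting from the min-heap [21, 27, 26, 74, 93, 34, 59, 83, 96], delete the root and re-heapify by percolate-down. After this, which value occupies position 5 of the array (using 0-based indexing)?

96

remove root 21; move last element 96 to root → [96, 27, 26, 74, 93, 34, 59, 83]
96 vs smaller child 26 at index 2, swap → [26, 27, 96, 74, 93, 34, 59, 83]
96 vs smaller child 34 at index 5, swap → [26, 27, 34, 74, 93, 96, 59, 83]
resulting array: [26, 27, 34, 74, 93, 96, 59, 83]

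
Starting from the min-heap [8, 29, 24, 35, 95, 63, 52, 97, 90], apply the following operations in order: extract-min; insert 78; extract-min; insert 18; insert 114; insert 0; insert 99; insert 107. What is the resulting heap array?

extract-min → returns 8:
  remove root 8; move last element 90 to root → [90, 29, 24, 35, 95, 63, 52, 97]
  90 vs smaller child 24 at index 2, swap → [24, 29, 90, 35, 95, 63, 52, 97]
  90 vs smaller child 52 at index 6, swap → [24, 29, 52, 35, 95, 63, 90, 97]
insert 78:
  append 78 at index 8 → [24, 29, 52, 35, 95, 63, 90, 97, 78] (no swap needed)
extract-min → returns 24:
  remove root 24; move last element 78 to root → [78, 29, 52, 35, 95, 63, 90, 97]
  78 vs smaller child 29 at index 1, swap → [29, 78, 52, 35, 95, 63, 90, 97]
  78 vs smaller child 35 at index 3, swap → [29, 35, 52, 78, 95, 63, 90, 97]
insert 18:
  append 18 at index 8 → [29, 35, 52, 78, 95, 63, 90, 97, 18]
  18 < parent 78 at index 3, swap → [29, 35, 52, 18, 95, 63, 90, 97, 78]
  18 < parent 35 at index 1, swap → [29, 18, 52, 35, 95, 63, 90, 97, 78]
  18 < parent 29 at index 0, swap → [18, 29, 52, 35, 95, 63, 90, 97, 78]
insert 114:
  append 114 at index 9 → [18, 29, 52, 35, 95, 63, 90, 97, 78, 114] (no swap needed)
insert 0:
  append 0 at index 10 → [18, 29, 52, 35, 95, 63, 90, 97, 78, 114, 0]
  0 < parent 95 at index 4, swap → [18, 29, 52, 35, 0, 63, 90, 97, 78, 114, 95]
  0 < parent 29 at index 1, swap → [18, 0, 52, 35, 29, 63, 90, 97, 78, 114, 95]
  0 < parent 18 at index 0, swap → [0, 18, 52, 35, 29, 63, 90, 97, 78, 114, 95]
insert 99:
  append 99 at index 11 → [0, 18, 52, 35, 29, 63, 90, 97, 78, 114, 95, 99] (no swap needed)
insert 107:
  append 107 at index 12 → [0, 18, 52, 35, 29, 63, 90, 97, 78, 114, 95, 99, 107] (no swap needed)

[0, 18, 52, 35, 29, 63, 90, 97, 78, 114, 95, 99, 107]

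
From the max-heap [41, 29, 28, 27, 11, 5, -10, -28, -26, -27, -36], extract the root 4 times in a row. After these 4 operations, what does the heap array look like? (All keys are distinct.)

[11, -26, 5, -28, -36, -27, -10]

extract-max #1 returns 41:
  remove root 41; move last element -36 to root → [-36, 29, 28, 27, 11, 5, -10, -28, -26, -27]
  -36 vs larger child 29 at index 1, swap → [29, -36, 28, 27, 11, 5, -10, -28, -26, -27]
  -36 vs larger child 27 at index 3, swap → [29, 27, 28, -36, 11, 5, -10, -28, -26, -27]
  -36 vs larger child -26 at index 8, swap → [29, 27, 28, -26, 11, 5, -10, -28, -36, -27]
extract-max #2 returns 29:
  remove root 29; move last element -27 to root → [-27, 27, 28, -26, 11, 5, -10, -28, -36]
  -27 vs larger child 28 at index 2, swap → [28, 27, -27, -26, 11, 5, -10, -28, -36]
  -27 vs larger child 5 at index 5, swap → [28, 27, 5, -26, 11, -27, -10, -28, -36]
extract-max #3 returns 28:
  remove root 28; move last element -36 to root → [-36, 27, 5, -26, 11, -27, -10, -28]
  -36 vs larger child 27 at index 1, swap → [27, -36, 5, -26, 11, -27, -10, -28]
  -36 vs larger child 11 at index 4, swap → [27, 11, 5, -26, -36, -27, -10, -28]
extract-max #4 returns 27:
  remove root 27; move last element -28 to root → [-28, 11, 5, -26, -36, -27, -10]
  -28 vs larger child 11 at index 1, swap → [11, -28, 5, -26, -36, -27, -10]
  -28 vs larger child -26 at index 3, swap → [11, -26, 5, -28, -36, -27, -10]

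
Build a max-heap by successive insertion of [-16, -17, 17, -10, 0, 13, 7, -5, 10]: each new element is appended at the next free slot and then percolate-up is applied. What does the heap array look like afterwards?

[17, 10, 13, 0, -10, -16, 7, -17, -5]

Insert -16:
  append -16 at index 0 → [-16] (no swap needed)
Insert -17:
  append -17 at index 1 → [-16, -17] (no swap needed)
Insert 17:
  append 17 at index 2 → [-16, -17, 17]
  17 > parent -16 at index 0, swap → [17, -17, -16]
Insert -10:
  append -10 at index 3 → [17, -17, -16, -10]
  -10 > parent -17 at index 1, swap → [17, -10, -16, -17]
Insert 0:
  append 0 at index 4 → [17, -10, -16, -17, 0]
  0 > parent -10 at index 1, swap → [17, 0, -16, -17, -10]
Insert 13:
  append 13 at index 5 → [17, 0, -16, -17, -10, 13]
  13 > parent -16 at index 2, swap → [17, 0, 13, -17, -10, -16]
Insert 7:
  append 7 at index 6 → [17, 0, 13, -17, -10, -16, 7] (no swap needed)
Insert -5:
  append -5 at index 7 → [17, 0, 13, -17, -10, -16, 7, -5]
  -5 > parent -17 at index 3, swap → [17, 0, 13, -5, -10, -16, 7, -17]
Insert 10:
  append 10 at index 8 → [17, 0, 13, -5, -10, -16, 7, -17, 10]
  10 > parent -5 at index 3, swap → [17, 0, 13, 10, -10, -16, 7, -17, -5]
  10 > parent 0 at index 1, swap → [17, 10, 13, 0, -10, -16, 7, -17, -5]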